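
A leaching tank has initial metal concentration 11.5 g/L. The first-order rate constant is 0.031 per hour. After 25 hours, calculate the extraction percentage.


53.9296%

Compute the exponent:
-k * t = -0.031 * 25 = -0.775
Remaining concentration:
C = 11.5 * exp(-0.775)
= 11.5 * 0.460703781
= 5.298093481 g/L
Extracted = 11.5 - 5.298093481 = 6.201906519 g/L
Extraction % = 6.201906519 / 11.5 * 100
= 53.9296%


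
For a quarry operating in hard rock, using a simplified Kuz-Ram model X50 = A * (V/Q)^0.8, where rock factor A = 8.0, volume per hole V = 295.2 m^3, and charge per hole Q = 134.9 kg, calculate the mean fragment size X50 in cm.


Compute V/Q:
V/Q = 295.2 / 134.9 = 2.18828762
Raise to the power 0.8:
(V/Q)^0.8 = 2.18828762^0.8 = 1.871041941
Multiply by A:
X50 = 8.0 * 1.871041941
= 14.9683 cm

14.9683 cm


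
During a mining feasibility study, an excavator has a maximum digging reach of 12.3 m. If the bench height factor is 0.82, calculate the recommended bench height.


Bench height = reach * factor
= 12.3 * 0.82
= 10.086 m

10.086 m


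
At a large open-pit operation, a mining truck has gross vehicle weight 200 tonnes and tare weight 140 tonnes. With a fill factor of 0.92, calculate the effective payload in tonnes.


Maximum payload = gross - tare
= 200 - 140 = 60 tonnes
Effective payload = max payload * fill factor
= 60 * 0.92
= 55.2 tonnes

55.2 tonnes


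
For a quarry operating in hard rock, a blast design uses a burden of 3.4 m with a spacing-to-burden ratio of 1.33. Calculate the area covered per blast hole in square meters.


15.3748 m^2

First, find the spacing:
Spacing = burden * ratio = 3.4 * 1.33
= 4.522 m
Then, calculate the area:
Area = burden * spacing = 3.4 * 4.522
= 15.3748 m^2


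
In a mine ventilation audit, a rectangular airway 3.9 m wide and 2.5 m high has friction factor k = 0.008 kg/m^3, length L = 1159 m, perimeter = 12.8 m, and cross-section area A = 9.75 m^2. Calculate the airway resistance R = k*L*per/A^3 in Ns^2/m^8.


0.128 Ns^2/m^8

Compute the numerator:
k * L * per = 0.008 * 1159 * 12.8
= 118.6816
Compute the denominator:
A^3 = 9.75^3 = 926.859375
Resistance:
R = 118.6816 / 926.859375
= 0.128 Ns^2/m^8


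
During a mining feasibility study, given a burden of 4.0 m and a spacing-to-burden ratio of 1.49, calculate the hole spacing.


5.96 m

Spacing = burden * ratio
= 4.0 * 1.49
= 5.96 m


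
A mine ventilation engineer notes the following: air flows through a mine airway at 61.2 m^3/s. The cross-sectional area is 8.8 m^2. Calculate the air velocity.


Velocity = flow rate / cross-sectional area
= 61.2 / 8.8
= 6.9545 m/s

6.9545 m/s


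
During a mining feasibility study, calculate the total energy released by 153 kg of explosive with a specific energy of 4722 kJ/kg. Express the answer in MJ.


722.466 MJ

Energy = mass * specific_energy / 1000
= 153 * 4722 / 1000
= 722466 / 1000
= 722.466 MJ


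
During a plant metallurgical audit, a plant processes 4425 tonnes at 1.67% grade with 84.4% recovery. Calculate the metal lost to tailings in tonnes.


Total metal in feed:
= 4425 * 1.67 / 100 = 73.8975 tonnes
Metal recovered:
= 73.8975 * 84.4 / 100 = 62.36949 tonnes
Metal lost to tailings:
= 73.8975 - 62.36949
= 11.528 tonnes

11.528 tonnes


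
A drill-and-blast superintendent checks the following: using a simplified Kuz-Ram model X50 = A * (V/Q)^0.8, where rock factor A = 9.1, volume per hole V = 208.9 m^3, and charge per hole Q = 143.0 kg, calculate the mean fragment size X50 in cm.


12.3232 cm

Compute V/Q:
V/Q = 208.9 / 143.0 = 1.460839161
Raise to the power 0.8:
(V/Q)^0.8 = 1.460839161^0.8 = 1.354197233
Multiply by A:
X50 = 9.1 * 1.354197233
= 12.3232 cm


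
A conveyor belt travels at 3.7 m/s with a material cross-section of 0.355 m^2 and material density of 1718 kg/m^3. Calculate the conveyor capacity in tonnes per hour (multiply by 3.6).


Volumetric flow = speed * area
= 3.7 * 0.355 = 1.3135 m^3/s
Mass flow = volumetric * density
= 1.3135 * 1718 = 2256.593 kg/s
Convert to t/h: multiply by 3.6
Capacity = 2256.593 * 3.6
= 8123.7348 t/h

8123.7348 t/h


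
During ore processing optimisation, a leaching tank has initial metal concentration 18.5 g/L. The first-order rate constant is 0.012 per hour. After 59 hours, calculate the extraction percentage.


Compute the exponent:
-k * t = -0.012 * 59 = -0.708
Remaining concentration:
C = 18.5 * exp(-0.708)
= 18.5 * 0.4926284698
= 9.113626691 g/L
Extracted = 18.5 - 9.113626691 = 9.386373309 g/L
Extraction % = 9.386373309 / 18.5 * 100
= 50.7372%

50.7372%


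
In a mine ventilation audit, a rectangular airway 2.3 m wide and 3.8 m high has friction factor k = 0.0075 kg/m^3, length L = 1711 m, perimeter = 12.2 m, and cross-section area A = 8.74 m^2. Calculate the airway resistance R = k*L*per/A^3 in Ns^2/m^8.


0.2345 Ns^2/m^8

Compute the numerator:
k * L * per = 0.0075 * 1711 * 12.2
= 156.5565
Compute the denominator:
A^3 = 8.74^3 = 667.627624
Resistance:
R = 156.5565 / 667.627624
= 0.2345 Ns^2/m^8


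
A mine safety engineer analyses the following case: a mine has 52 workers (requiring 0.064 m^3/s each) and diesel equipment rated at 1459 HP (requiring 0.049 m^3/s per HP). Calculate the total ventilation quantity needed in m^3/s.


Airflow for workers:
Q_people = 52 * 0.064 = 3.328 m^3/s
Airflow for diesel equipment:
Q_diesel = 1459 * 0.049 = 71.491 m^3/s
Total ventilation:
Q_total = 3.328 + 71.491
= 74.819 m^3/s

74.819 m^3/s


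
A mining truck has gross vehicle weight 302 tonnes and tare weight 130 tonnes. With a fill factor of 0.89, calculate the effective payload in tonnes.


Maximum payload = gross - tare
= 302 - 130 = 172 tonnes
Effective payload = max payload * fill factor
= 172 * 0.89
= 153.08 tonnes

153.08 tonnes


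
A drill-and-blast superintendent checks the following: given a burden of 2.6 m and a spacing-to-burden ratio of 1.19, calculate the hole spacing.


Spacing = burden * ratio
= 2.6 * 1.19
= 3.094 m

3.094 m


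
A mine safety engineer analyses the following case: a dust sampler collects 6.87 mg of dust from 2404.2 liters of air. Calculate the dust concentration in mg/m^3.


Convert liters to m^3: 1 m^3 = 1000 L
Concentration = mass / volume * 1000
= 6.87 / 2404.2 * 1000
= 0.002857499376 * 1000
= 2.8575 mg/m^3

2.8575 mg/m^3


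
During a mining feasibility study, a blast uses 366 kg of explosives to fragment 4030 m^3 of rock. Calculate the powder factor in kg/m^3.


0.0908 kg/m^3

Powder factor = explosive mass / rock volume
= 366 / 4030
= 0.0908 kg/m^3


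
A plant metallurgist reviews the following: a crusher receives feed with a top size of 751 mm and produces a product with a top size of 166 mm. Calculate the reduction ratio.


4.5241

Reduction ratio = feed size / product size
= 751 / 166
= 4.5241


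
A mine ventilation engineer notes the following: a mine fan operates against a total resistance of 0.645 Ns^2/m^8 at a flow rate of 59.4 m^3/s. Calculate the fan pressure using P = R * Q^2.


Compute Q^2:
Q^2 = 59.4^2 = 3528.36
Compute pressure:
P = R * Q^2 = 0.645 * 3528.36
= 2275.7922 Pa

2275.7922 Pa


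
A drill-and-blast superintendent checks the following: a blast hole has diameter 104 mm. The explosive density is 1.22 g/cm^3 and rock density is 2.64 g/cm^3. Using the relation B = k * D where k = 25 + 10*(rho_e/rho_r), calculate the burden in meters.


3.0806 m

First, compute k:
rho_e / rho_r = 1.22 / 2.64 = 0.4621212121
k = 25 + 10 * 0.4621212121 = 29.62121212
Then, compute burden:
B = k * D / 1000 = 29.62121212 * 104 / 1000
= 3080.606061 / 1000
= 3.0806 m


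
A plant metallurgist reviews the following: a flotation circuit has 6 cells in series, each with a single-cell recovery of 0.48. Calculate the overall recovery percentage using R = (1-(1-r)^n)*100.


98.0229%

Complement of single-cell recovery:
1 - r = 1 - 0.48 = 0.52
Raise to power n:
(1 - r)^6 = 0.52^6 = 0.01977060966
Overall recovery:
R = (1 - 0.01977060966) * 100
= 98.0229%


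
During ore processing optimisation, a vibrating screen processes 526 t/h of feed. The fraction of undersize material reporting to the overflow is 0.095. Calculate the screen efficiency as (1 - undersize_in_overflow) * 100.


Screen efficiency = (1 - fraction of undersize in overflow) * 100
= (1 - 0.095) * 100
= 0.905 * 100
= 90.5%

90.5%


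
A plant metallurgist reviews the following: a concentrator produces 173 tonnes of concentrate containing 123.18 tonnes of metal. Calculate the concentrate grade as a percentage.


Grade = (metal in concentrate / concentrate mass) * 100
= (123.18 / 173) * 100
= 0.7120231214 * 100
= 71.2023%

71.2023%


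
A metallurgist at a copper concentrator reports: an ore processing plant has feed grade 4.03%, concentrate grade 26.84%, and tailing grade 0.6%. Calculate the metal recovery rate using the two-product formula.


Using the two-product formula:
R = 100 * c * (f - t) / (f * (c - t))
Numerator = 100 * 26.84 * (4.03 - 0.6)
= 100 * 26.84 * 3.43
= 9206.12
Denominator = 4.03 * (26.84 - 0.6)
= 4.03 * 26.24
= 105.7472
R = 9206.12 / 105.7472
= 87.0578%

87.0578%


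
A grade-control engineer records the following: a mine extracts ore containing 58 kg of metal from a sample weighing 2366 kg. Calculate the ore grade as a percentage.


Ore grade = (metal mass / ore mass) * 100
= (58 / 2366) * 100
= 0.02451394759 * 100
= 2.4514%

2.4514%


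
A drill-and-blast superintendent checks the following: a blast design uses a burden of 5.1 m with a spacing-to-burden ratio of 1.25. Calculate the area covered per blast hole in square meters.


First, find the spacing:
Spacing = burden * ratio = 5.1 * 1.25
= 6.375 m
Then, calculate the area:
Area = burden * spacing = 5.1 * 6.375
= 32.5125 m^2

32.5125 m^2


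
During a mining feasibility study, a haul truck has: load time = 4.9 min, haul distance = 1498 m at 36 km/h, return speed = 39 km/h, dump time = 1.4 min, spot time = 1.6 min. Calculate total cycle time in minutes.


12.7013 min

Convert haul speed to m/min: 36 * 1000/60 = 600 m/min
Haul time = 1498 / 600 = 2.496666667 min
Convert return speed to m/min: 39 * 1000/60 = 650 m/min
Return time = 1498 / 650 = 2.304615385 min
Total cycle time:
= 4.9 + 2.496666667 + 1.4 + 2.304615385 + 1.6
= 12.7013 min


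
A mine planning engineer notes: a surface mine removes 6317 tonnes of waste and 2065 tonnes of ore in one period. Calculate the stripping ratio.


Stripping ratio = waste tonnage / ore tonnage
= 6317 / 2065
= 3.0591

3.0591


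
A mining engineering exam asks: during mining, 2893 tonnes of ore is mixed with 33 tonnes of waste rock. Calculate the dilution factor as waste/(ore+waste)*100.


Total material = ore + waste
= 2893 + 33 = 2926 tonnes
Dilution = waste / total * 100
= 33 / 2926 * 100
= 0.01127819549 * 100
= 1.1278%

1.1278%


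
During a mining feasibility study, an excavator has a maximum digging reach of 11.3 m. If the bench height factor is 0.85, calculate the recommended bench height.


Bench height = reach * factor
= 11.3 * 0.85
= 9.605 m

9.605 m


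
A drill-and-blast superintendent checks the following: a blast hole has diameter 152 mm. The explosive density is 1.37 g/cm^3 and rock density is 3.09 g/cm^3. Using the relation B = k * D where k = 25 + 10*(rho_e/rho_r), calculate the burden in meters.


4.4739 m

First, compute k:
rho_e / rho_r = 1.37 / 3.09 = 0.4433656958
k = 25 + 10 * 0.4433656958 = 29.43365696
Then, compute burden:
B = k * D / 1000 = 29.43365696 * 152 / 1000
= 4473.915858 / 1000
= 4.4739 m


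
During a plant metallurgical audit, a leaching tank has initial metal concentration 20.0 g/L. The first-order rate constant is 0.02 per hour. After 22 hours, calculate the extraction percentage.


Compute the exponent:
-k * t = -0.02 * 22 = -0.44
Remaining concentration:
C = 20.0 * exp(-0.44)
= 20.0 * 0.6440364211
= 12.88072842 g/L
Extracted = 20.0 - 12.88072842 = 7.119271578 g/L
Extraction % = 7.119271578 / 20.0 * 100
= 35.5964%

35.5964%


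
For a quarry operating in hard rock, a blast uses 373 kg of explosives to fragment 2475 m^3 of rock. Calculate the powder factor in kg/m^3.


0.1507 kg/m^3

Powder factor = explosive mass / rock volume
= 373 / 2475
= 0.1507 kg/m^3


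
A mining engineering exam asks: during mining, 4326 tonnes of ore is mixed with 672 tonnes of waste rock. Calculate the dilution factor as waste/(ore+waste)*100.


Total material = ore + waste
= 4326 + 672 = 4998 tonnes
Dilution = waste / total * 100
= 672 / 4998 * 100
= 0.1344537815 * 100
= 13.4454%

13.4454%


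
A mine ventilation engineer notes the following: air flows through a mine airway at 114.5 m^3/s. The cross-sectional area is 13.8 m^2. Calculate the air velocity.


Velocity = flow rate / cross-sectional area
= 114.5 / 13.8
= 8.2971 m/s

8.2971 m/s


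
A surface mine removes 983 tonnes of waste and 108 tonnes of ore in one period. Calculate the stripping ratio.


9.1019

Stripping ratio = waste tonnage / ore tonnage
= 983 / 108
= 9.1019


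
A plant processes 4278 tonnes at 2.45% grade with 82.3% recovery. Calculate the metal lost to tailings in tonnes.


Total metal in feed:
= 4278 * 2.45 / 100 = 104.811 tonnes
Metal recovered:
= 104.811 * 82.3 / 100 = 86.259453 tonnes
Metal lost to tailings:
= 104.811 - 86.259453
= 18.5515 tonnes

18.5515 tonnes


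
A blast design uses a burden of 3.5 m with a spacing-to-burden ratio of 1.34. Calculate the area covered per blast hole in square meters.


16.415 m^2

First, find the spacing:
Spacing = burden * ratio = 3.5 * 1.34
= 4.69 m
Then, calculate the area:
Area = burden * spacing = 3.5 * 4.69
= 16.415 m^2


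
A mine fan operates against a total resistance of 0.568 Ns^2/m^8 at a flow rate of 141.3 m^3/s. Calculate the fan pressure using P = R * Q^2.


Compute Q^2:
Q^2 = 141.3^2 = 19965.69
Compute pressure:
P = R * Q^2 = 0.568 * 19965.69
= 11340.5119 Pa

11340.5119 Pa


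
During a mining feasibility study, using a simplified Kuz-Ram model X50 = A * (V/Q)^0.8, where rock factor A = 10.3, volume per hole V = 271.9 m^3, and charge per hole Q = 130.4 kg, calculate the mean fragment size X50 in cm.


18.5414 cm

Compute V/Q:
V/Q = 271.9 / 130.4 = 2.085122699
Raise to the power 0.8:
(V/Q)^0.8 = 2.085122699^0.8 = 1.800135899
Multiply by A:
X50 = 10.3 * 1.800135899
= 18.5414 cm


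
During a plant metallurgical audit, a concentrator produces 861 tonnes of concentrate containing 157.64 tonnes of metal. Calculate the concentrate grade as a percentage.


Grade = (metal in concentrate / concentrate mass) * 100
= (157.64 / 861) * 100
= 0.1830894309 * 100
= 18.3089%

18.3089%


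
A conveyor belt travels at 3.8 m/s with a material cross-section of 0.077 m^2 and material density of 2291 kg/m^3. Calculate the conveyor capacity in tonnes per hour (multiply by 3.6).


Volumetric flow = speed * area
= 3.8 * 0.077 = 0.2926 m^3/s
Mass flow = volumetric * density
= 0.2926 * 2291 = 670.3466 kg/s
Convert to t/h: multiply by 3.6
Capacity = 670.3466 * 3.6
= 2413.2478 t/h

2413.2478 t/h


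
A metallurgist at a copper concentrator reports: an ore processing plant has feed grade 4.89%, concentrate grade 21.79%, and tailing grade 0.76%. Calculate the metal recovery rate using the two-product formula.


87.5103%

Using the two-product formula:
R = 100 * c * (f - t) / (f * (c - t))
Numerator = 100 * 21.79 * (4.89 - 0.76)
= 100 * 21.79 * 4.13
= 8999.27
Denominator = 4.89 * (21.79 - 0.76)
= 4.89 * 21.03
= 102.8367
R = 8999.27 / 102.8367
= 87.5103%


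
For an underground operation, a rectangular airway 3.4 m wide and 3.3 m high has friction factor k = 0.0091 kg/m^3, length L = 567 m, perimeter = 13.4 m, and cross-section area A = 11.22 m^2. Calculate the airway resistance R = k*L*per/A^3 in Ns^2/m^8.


0.0489 Ns^2/m^8

Compute the numerator:
k * L * per = 0.0091 * 567 * 13.4
= 69.13998
Compute the denominator:
A^3 = 11.22^3 = 1412.467848
Resistance:
R = 69.13998 / 1412.467848
= 0.0489 Ns^2/m^8


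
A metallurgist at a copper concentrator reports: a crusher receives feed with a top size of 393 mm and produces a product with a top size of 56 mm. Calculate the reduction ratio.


7.0179

Reduction ratio = feed size / product size
= 393 / 56
= 7.0179


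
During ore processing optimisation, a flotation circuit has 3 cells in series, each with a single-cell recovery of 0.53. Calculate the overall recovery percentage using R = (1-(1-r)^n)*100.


Complement of single-cell recovery:
1 - r = 1 - 0.53 = 0.47
Raise to power n:
(1 - r)^3 = 0.47^3 = 0.103823
Overall recovery:
R = (1 - 0.103823) * 100
= 89.6177%

89.6177%


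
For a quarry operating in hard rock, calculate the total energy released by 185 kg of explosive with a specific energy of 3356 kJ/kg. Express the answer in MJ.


620.86 MJ

Energy = mass * specific_energy / 1000
= 185 * 3356 / 1000
= 620860 / 1000
= 620.86 MJ


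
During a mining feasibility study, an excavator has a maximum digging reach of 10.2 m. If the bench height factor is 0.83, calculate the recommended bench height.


Bench height = reach * factor
= 10.2 * 0.83
= 8.466 m

8.466 m


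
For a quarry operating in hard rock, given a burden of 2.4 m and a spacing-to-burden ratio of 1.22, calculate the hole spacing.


2.928 m

Spacing = burden * ratio
= 2.4 * 1.22
= 2.928 m


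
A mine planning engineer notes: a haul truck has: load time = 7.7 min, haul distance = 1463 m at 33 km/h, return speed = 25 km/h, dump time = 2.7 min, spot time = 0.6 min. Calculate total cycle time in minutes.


Convert haul speed to m/min: 33 * 1000/60 = 550 m/min
Haul time = 1463 / 550 = 2.66 min
Convert return speed to m/min: 25 * 1000/60 = 416.6666667 m/min
Return time = 1463 / 416.6666667 = 3.5112 min
Total cycle time:
= 7.7 + 2.66 + 2.7 + 3.5112 + 0.6
= 17.1712 min

17.1712 min


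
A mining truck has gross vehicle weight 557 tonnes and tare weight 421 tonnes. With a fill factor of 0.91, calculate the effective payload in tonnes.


Maximum payload = gross - tare
= 557 - 421 = 136 tonnes
Effective payload = max payload * fill factor
= 136 * 0.91
= 123.76 tonnes

123.76 tonnes


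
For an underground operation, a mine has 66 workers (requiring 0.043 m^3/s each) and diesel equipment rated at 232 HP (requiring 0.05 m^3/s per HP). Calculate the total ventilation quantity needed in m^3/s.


14.438 m^3/s

Airflow for workers:
Q_people = 66 * 0.043 = 2.838 m^3/s
Airflow for diesel equipment:
Q_diesel = 232 * 0.05 = 11.6 m^3/s
Total ventilation:
Q_total = 2.838 + 11.6
= 14.438 m^3/s


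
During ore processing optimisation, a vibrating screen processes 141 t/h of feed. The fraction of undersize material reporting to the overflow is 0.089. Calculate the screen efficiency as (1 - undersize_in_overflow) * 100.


Screen efficiency = (1 - fraction of undersize in overflow) * 100
= (1 - 0.089) * 100
= 0.911 * 100
= 91.1%

91.1%


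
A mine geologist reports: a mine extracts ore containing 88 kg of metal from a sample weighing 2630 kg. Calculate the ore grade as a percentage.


Ore grade = (metal mass / ore mass) * 100
= (88 / 2630) * 100
= 0.03346007605 * 100
= 3.346%

3.346%


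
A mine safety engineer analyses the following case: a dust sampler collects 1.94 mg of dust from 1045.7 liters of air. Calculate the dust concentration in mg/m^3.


1.8552 mg/m^3

Convert liters to m^3: 1 m^3 = 1000 L
Concentration = mass / volume * 1000
= 1.94 / 1045.7 * 1000
= 0.001855216601 * 1000
= 1.8552 mg/m^3


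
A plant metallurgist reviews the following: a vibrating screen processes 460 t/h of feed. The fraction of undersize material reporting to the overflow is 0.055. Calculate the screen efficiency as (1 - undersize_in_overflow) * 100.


94.5%

Screen efficiency = (1 - fraction of undersize in overflow) * 100
= (1 - 0.055) * 100
= 0.945 * 100
= 94.5%


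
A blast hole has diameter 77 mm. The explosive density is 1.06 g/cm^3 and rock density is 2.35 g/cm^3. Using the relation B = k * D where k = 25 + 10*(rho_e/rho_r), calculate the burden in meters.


First, compute k:
rho_e / rho_r = 1.06 / 2.35 = 0.4510638298
k = 25 + 10 * 0.4510638298 = 29.5106383
Then, compute burden:
B = k * D / 1000 = 29.5106383 * 77 / 1000
= 2272.319149 / 1000
= 2.2723 m

2.2723 m


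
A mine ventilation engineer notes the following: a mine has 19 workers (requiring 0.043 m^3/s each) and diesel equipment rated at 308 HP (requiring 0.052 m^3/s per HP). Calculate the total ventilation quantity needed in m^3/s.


Airflow for workers:
Q_people = 19 * 0.043 = 0.817 m^3/s
Airflow for diesel equipment:
Q_diesel = 308 * 0.052 = 16.016 m^3/s
Total ventilation:
Q_total = 0.817 + 16.016
= 16.833 m^3/s

16.833 m^3/s


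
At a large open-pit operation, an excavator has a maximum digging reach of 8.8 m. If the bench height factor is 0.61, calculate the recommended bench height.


5.368 m

Bench height = reach * factor
= 8.8 * 0.61
= 5.368 m


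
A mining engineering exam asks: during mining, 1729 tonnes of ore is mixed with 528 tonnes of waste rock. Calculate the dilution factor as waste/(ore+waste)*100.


23.3939%

Total material = ore + waste
= 1729 + 528 = 2257 tonnes
Dilution = waste / total * 100
= 528 / 2257 * 100
= 0.2339388569 * 100
= 23.3939%


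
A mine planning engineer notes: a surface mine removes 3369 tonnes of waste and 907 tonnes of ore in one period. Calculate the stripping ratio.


3.7144

Stripping ratio = waste tonnage / ore tonnage
= 3369 / 907
= 3.7144


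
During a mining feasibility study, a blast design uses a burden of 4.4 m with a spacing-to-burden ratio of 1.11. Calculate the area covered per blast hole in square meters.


21.4896 m^2

First, find the spacing:
Spacing = burden * ratio = 4.4 * 1.11
= 4.884 m
Then, calculate the area:
Area = burden * spacing = 4.4 * 4.884
= 21.4896 m^2


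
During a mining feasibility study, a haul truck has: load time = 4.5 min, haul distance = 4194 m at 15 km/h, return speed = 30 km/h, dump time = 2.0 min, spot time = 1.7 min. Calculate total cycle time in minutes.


33.364 min

Convert haul speed to m/min: 15 * 1000/60 = 250 m/min
Haul time = 4194 / 250 = 16.776 min
Convert return speed to m/min: 30 * 1000/60 = 500 m/min
Return time = 4194 / 500 = 8.388 min
Total cycle time:
= 4.5 + 16.776 + 2.0 + 8.388 + 1.7
= 33.364 min


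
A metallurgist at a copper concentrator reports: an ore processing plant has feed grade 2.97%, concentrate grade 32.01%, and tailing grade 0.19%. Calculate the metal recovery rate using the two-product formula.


94.1616%

Using the two-product formula:
R = 100 * c * (f - t) / (f * (c - t))
Numerator = 100 * 32.01 * (2.97 - 0.19)
= 100 * 32.01 * 2.78
= 8898.78
Denominator = 2.97 * (32.01 - 0.19)
= 2.97 * 31.82
= 94.5054
R = 8898.78 / 94.5054
= 94.1616%


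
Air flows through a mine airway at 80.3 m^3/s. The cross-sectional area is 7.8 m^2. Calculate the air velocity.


10.2949 m/s

Velocity = flow rate / cross-sectional area
= 80.3 / 7.8
= 10.2949 m/s


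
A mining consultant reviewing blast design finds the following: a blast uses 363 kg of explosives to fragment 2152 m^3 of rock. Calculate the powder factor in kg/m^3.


Powder factor = explosive mass / rock volume
= 363 / 2152
= 0.1687 kg/m^3

0.1687 kg/m^3


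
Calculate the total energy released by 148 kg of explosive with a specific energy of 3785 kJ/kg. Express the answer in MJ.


Energy = mass * specific_energy / 1000
= 148 * 3785 / 1000
= 560180 / 1000
= 560.18 MJ

560.18 MJ


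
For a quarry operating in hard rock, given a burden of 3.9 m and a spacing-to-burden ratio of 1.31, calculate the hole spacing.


5.109 m

Spacing = burden * ratio
= 3.9 * 1.31
= 5.109 m


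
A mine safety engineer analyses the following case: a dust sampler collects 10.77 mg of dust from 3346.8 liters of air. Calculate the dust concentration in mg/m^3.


3.218 mg/m^3

Convert liters to m^3: 1 m^3 = 1000 L
Concentration = mass / volume * 1000
= 10.77 / 3346.8 * 1000
= 0.003217999283 * 1000
= 3.218 mg/m^3


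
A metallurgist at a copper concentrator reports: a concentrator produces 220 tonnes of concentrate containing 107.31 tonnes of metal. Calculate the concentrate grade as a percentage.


Grade = (metal in concentrate / concentrate mass) * 100
= (107.31 / 220) * 100
= 0.4877727273 * 100
= 48.7773%

48.7773%


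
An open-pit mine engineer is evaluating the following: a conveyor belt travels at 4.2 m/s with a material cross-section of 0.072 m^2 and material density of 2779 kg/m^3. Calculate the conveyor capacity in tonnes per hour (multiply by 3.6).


3025.3306 t/h

Volumetric flow = speed * area
= 4.2 * 0.072 = 0.3024 m^3/s
Mass flow = volumetric * density
= 0.3024 * 2779 = 840.3696 kg/s
Convert to t/h: multiply by 3.6
Capacity = 840.3696 * 3.6
= 3025.3306 t/h


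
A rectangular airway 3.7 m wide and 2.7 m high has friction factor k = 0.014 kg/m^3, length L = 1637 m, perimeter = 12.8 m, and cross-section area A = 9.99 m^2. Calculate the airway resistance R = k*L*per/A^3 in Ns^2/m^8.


Compute the numerator:
k * L * per = 0.014 * 1637 * 12.8
= 293.3504
Compute the denominator:
A^3 = 9.99^3 = 997.002999
Resistance:
R = 293.3504 / 997.002999
= 0.2942 Ns^2/m^8

0.2942 Ns^2/m^8


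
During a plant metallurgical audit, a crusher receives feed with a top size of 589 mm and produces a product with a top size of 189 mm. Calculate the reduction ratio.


3.1164

Reduction ratio = feed size / product size
= 589 / 189
= 3.1164


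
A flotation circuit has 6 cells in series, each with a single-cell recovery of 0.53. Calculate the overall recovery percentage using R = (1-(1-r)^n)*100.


98.9221%

Complement of single-cell recovery:
1 - r = 1 - 0.53 = 0.47
Raise to power n:
(1 - r)^6 = 0.47^6 = 0.01077921533
Overall recovery:
R = (1 - 0.01077921533) * 100
= 98.9221%


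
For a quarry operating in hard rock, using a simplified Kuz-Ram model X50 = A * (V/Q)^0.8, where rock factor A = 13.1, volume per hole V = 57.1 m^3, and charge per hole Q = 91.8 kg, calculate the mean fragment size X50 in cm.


Compute V/Q:
V/Q = 57.1 / 91.8 = 0.6220043573
Raise to the power 0.8:
(V/Q)^0.8 = 0.6220043573^0.8 = 0.6839663594
Multiply by A:
X50 = 13.1 * 0.6839663594
= 8.96 cm

8.96 cm


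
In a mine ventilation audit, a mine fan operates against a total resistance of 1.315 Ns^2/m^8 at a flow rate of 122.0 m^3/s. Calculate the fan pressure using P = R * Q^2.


Compute Q^2:
Q^2 = 122.0^2 = 14884.0
Compute pressure:
P = R * Q^2 = 1.315 * 14884.0
= 19572.46 Pa

19572.46 Pa


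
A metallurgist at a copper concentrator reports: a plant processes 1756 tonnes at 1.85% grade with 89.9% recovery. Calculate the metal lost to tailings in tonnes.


3.2811 tonnes

Total metal in feed:
= 1756 * 1.85 / 100 = 32.486 tonnes
Metal recovered:
= 32.486 * 89.9 / 100 = 29.204914 tonnes
Metal lost to tailings:
= 32.486 - 29.204914
= 3.2811 tonnes


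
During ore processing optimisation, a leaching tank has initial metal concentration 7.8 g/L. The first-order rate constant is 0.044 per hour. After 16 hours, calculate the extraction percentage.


50.5397%

Compute the exponent:
-k * t = -0.044 * 16 = -0.704
Remaining concentration:
C = 7.8 * exp(-0.704)
= 7.8 * 0.49460293
= 3.857902854 g/L
Extracted = 7.8 - 3.857902854 = 3.942097146 g/L
Extraction % = 3.942097146 / 7.8 * 100
= 50.5397%


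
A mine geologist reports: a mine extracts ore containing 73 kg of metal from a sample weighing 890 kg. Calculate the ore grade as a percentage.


Ore grade = (metal mass / ore mass) * 100
= (73 / 890) * 100
= 0.08202247191 * 100
= 8.2022%

8.2022%


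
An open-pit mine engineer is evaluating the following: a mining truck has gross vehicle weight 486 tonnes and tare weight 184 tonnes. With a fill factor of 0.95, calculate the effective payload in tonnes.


286.9 tonnes

Maximum payload = gross - tare
= 486 - 184 = 302 tonnes
Effective payload = max payload * fill factor
= 302 * 0.95
= 286.9 tonnes


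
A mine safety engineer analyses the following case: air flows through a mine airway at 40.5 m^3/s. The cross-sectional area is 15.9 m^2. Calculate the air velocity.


2.5472 m/s

Velocity = flow rate / cross-sectional area
= 40.5 / 15.9
= 2.5472 m/s


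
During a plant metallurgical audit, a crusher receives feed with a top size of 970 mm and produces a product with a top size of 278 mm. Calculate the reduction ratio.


Reduction ratio = feed size / product size
= 970 / 278
= 3.4892

3.4892


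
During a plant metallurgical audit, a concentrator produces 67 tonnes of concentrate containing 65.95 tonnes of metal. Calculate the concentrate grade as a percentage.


Grade = (metal in concentrate / concentrate mass) * 100
= (65.95 / 67) * 100
= 0.9843283582 * 100
= 98.4328%

98.4328%


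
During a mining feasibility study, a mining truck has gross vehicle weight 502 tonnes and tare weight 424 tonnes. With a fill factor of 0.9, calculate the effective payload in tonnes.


70.2 tonnes

Maximum payload = gross - tare
= 502 - 424 = 78 tonnes
Effective payload = max payload * fill factor
= 78 * 0.9
= 70.2 tonnes


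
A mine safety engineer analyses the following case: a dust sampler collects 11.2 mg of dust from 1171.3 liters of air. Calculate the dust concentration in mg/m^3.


Convert liters to m^3: 1 m^3 = 1000 L
Concentration = mass / volume * 1000
= 11.2 / 1171.3 * 1000
= 0.0095620251 * 1000
= 9.562 mg/m^3

9.562 mg/m^3


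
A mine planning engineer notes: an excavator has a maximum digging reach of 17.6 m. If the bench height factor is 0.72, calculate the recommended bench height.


12.672 m

Bench height = reach * factor
= 17.6 * 0.72
= 12.672 m


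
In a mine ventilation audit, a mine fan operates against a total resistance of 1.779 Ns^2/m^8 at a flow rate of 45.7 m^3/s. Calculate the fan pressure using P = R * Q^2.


3715.4237 Pa

Compute Q^2:
Q^2 = 45.7^2 = 2088.49
Compute pressure:
P = R * Q^2 = 1.779 * 2088.49
= 3715.4237 Pa


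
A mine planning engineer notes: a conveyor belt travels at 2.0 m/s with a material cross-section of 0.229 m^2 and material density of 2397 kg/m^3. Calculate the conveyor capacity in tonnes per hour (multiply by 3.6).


3952.1736 t/h

Volumetric flow = speed * area
= 2.0 * 0.229 = 0.458 m^3/s
Mass flow = volumetric * density
= 0.458 * 2397 = 1097.826 kg/s
Convert to t/h: multiply by 3.6
Capacity = 1097.826 * 3.6
= 3952.1736 t/h


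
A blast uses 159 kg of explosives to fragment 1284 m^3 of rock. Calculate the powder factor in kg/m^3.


0.1238 kg/m^3

Powder factor = explosive mass / rock volume
= 159 / 1284
= 0.1238 kg/m^3


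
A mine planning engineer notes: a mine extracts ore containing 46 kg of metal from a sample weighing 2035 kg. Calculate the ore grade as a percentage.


2.2604%

Ore grade = (metal mass / ore mass) * 100
= (46 / 2035) * 100
= 0.0226044226 * 100
= 2.2604%


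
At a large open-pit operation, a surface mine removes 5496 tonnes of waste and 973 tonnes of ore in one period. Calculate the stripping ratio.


Stripping ratio = waste tonnage / ore tonnage
= 5496 / 973
= 5.6485

5.6485


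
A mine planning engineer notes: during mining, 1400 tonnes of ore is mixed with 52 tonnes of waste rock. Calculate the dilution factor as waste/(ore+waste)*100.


3.5813%

Total material = ore + waste
= 1400 + 52 = 1452 tonnes
Dilution = waste / total * 100
= 52 / 1452 * 100
= 0.03581267218 * 100
= 3.5813%


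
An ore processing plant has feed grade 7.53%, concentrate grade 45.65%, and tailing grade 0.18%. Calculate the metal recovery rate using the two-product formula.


Using the two-product formula:
R = 100 * c * (f - t) / (f * (c - t))
Numerator = 100 * 45.65 * (7.53 - 0.18)
= 100 * 45.65 * 7.35
= 33552.75
Denominator = 7.53 * (45.65 - 0.18)
= 7.53 * 45.47
= 342.3891
R = 33552.75 / 342.3891
= 97.996%

97.996%


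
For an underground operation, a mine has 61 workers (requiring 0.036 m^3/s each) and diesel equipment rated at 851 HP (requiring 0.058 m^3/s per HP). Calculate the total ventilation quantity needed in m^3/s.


Airflow for workers:
Q_people = 61 * 0.036 = 2.196 m^3/s
Airflow for diesel equipment:
Q_diesel = 851 * 0.058 = 49.358 m^3/s
Total ventilation:
Q_total = 2.196 + 49.358
= 51.554 m^3/s

51.554 m^3/s


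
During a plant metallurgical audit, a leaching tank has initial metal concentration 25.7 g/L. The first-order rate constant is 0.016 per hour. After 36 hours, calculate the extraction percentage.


Compute the exponent:
-k * t = -0.016 * 36 = -0.576
Remaining concentration:
C = 25.7 * exp(-0.576)
= 25.7 * 0.5621424452
= 14.44706084 g/L
Extracted = 25.7 - 14.44706084 = 11.25293916 g/L
Extraction % = 11.25293916 / 25.7 * 100
= 43.7858%

43.7858%


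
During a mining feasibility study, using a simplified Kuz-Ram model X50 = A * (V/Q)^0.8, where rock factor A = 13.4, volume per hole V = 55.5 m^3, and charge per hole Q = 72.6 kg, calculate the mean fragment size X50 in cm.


Compute V/Q:
V/Q = 55.5 / 72.6 = 0.7644628099
Raise to the power 0.8:
(V/Q)^0.8 = 0.7644628099^0.8 = 0.8066499105
Multiply by A:
X50 = 13.4 * 0.8066499105
= 10.8091 cm

10.8091 cm


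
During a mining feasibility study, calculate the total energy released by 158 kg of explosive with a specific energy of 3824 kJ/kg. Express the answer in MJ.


Energy = mass * specific_energy / 1000
= 158 * 3824 / 1000
= 604192 / 1000
= 604.192 MJ

604.192 MJ


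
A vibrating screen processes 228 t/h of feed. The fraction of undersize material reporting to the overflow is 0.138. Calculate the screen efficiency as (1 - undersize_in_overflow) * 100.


86.2%

Screen efficiency = (1 - fraction of undersize in overflow) * 100
= (1 - 0.138) * 100
= 0.862 * 100
= 86.2%


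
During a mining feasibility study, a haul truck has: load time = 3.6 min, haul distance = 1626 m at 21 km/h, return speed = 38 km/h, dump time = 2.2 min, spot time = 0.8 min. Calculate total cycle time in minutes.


13.8131 min

Convert haul speed to m/min: 21 * 1000/60 = 350 m/min
Haul time = 1626 / 350 = 4.645714286 min
Convert return speed to m/min: 38 * 1000/60 = 633.3333333 m/min
Return time = 1626 / 633.3333333 = 2.567368421 min
Total cycle time:
= 3.6 + 4.645714286 + 2.2 + 2.567368421 + 0.8
= 13.8131 min


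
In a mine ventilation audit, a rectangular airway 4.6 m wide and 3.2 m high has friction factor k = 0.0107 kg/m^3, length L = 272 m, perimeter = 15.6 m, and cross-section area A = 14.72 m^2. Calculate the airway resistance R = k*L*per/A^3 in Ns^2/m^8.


0.0142 Ns^2/m^8

Compute the numerator:
k * L * per = 0.0107 * 272 * 15.6
= 45.40224
Compute the denominator:
A^3 = 14.72^3 = 3189.506048
Resistance:
R = 45.40224 / 3189.506048
= 0.0142 Ns^2/m^8


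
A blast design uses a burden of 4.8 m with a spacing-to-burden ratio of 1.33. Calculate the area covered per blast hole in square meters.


30.6432 m^2

First, find the spacing:
Spacing = burden * ratio = 4.8 * 1.33
= 6.384 m
Then, calculate the area:
Area = burden * spacing = 4.8 * 6.384
= 30.6432 m^2


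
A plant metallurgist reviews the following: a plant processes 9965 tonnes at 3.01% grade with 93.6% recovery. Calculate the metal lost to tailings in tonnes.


Total metal in feed:
= 9965 * 3.01 / 100 = 299.9465 tonnes
Metal recovered:
= 299.9465 * 93.6 / 100 = 280.749924 tonnes
Metal lost to tailings:
= 299.9465 - 280.749924
= 19.1966 tonnes

19.1966 tonnes


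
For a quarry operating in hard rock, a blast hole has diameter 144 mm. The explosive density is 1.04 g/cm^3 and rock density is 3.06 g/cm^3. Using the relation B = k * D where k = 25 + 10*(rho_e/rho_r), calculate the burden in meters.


First, compute k:
rho_e / rho_r = 1.04 / 3.06 = 0.339869281
k = 25 + 10 * 0.339869281 = 28.39869281
Then, compute burden:
B = k * D / 1000 = 28.39869281 * 144 / 1000
= 4089.411765 / 1000
= 4.0894 m

4.0894 m


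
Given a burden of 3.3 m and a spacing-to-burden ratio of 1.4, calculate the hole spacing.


Spacing = burden * ratio
= 3.3 * 1.4
= 4.62 m

4.62 m


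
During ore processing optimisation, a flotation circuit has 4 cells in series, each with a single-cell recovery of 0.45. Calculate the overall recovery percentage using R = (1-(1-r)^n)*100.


Complement of single-cell recovery:
1 - r = 1 - 0.45 = 0.55
Raise to power n:
(1 - r)^4 = 0.55^4 = 0.09150625
Overall recovery:
R = (1 - 0.09150625) * 100
= 90.8494%

90.8494%


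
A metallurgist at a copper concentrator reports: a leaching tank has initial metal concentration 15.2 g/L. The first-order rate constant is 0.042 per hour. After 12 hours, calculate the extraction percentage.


39.5891%

Compute the exponent:
-k * t = -0.042 * 12 = -0.504
Remaining concentration:
C = 15.2 * exp(-0.504)
= 15.2 * 0.6041093829
= 9.182462619 g/L
Extracted = 15.2 - 9.182462619 = 6.017537381 g/L
Extraction % = 6.017537381 / 15.2 * 100
= 39.5891%


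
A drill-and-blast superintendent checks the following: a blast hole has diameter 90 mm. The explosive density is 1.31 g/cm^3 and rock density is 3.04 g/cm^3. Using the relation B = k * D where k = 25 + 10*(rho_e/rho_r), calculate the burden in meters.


First, compute k:
rho_e / rho_r = 1.31 / 3.04 = 0.4309210526
k = 25 + 10 * 0.4309210526 = 29.30921053
Then, compute burden:
B = k * D / 1000 = 29.30921053 * 90 / 1000
= 2637.828947 / 1000
= 2.6378 m

2.6378 m


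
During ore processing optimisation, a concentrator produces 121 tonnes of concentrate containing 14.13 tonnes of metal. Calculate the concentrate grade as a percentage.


11.6777%

Grade = (metal in concentrate / concentrate mass) * 100
= (14.13 / 121) * 100
= 0.1167768595 * 100
= 11.6777%


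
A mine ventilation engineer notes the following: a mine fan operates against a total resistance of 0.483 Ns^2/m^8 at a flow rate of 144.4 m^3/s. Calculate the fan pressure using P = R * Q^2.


10071.2069 Pa

Compute Q^2:
Q^2 = 144.4^2 = 20851.36
Compute pressure:
P = R * Q^2 = 0.483 * 20851.36
= 10071.2069 Pa


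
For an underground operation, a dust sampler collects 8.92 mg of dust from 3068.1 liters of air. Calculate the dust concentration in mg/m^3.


Convert liters to m^3: 1 m^3 = 1000 L
Concentration = mass / volume * 1000
= 8.92 / 3068.1 * 1000
= 0.002907336788 * 1000
= 2.9073 mg/m^3

2.9073 mg/m^3


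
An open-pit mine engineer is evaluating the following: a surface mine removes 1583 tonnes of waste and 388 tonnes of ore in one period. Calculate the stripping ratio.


4.0799

Stripping ratio = waste tonnage / ore tonnage
= 1583 / 388
= 4.0799


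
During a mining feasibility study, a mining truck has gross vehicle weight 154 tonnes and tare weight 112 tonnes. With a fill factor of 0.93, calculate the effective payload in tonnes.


Maximum payload = gross - tare
= 154 - 112 = 42 tonnes
Effective payload = max payload * fill factor
= 42 * 0.93
= 39.06 tonnes

39.06 tonnes


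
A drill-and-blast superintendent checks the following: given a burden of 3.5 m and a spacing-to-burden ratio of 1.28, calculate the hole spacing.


4.48 m

Spacing = burden * ratio
= 3.5 * 1.28
= 4.48 m


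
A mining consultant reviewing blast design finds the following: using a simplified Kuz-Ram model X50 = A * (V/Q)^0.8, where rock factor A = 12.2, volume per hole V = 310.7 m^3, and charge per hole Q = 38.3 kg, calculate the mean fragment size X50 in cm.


Compute V/Q:
V/Q = 310.7 / 38.3 = 8.11227154
Raise to the power 0.8:
(V/Q)^0.8 = 8.11227154^0.8 = 5.337206219
Multiply by A:
X50 = 12.2 * 5.337206219
= 65.1139 cm

65.1139 cm


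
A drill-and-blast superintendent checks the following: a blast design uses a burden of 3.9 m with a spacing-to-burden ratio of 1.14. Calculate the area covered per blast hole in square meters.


17.3394 m^2

First, find the spacing:
Spacing = burden * ratio = 3.9 * 1.14
= 4.446 m
Then, calculate the area:
Area = burden * spacing = 3.9 * 4.446
= 17.3394 m^2


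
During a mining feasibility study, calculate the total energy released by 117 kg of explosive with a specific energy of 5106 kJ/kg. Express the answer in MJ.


Energy = mass * specific_energy / 1000
= 117 * 5106 / 1000
= 597402 / 1000
= 597.402 MJ

597.402 MJ
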